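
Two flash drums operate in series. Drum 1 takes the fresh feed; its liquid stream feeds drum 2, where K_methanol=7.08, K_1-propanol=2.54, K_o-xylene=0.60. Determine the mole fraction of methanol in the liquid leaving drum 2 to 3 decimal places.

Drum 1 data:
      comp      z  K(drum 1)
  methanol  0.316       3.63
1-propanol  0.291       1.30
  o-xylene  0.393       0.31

x_methanol (drum 2) = 0.025

Drum 1:
Iterate (Newton) starting at ψ₁ = 0.32:
  ψ₁ = 0.320: g = 0.1829, g' = -0.974 → ψ₁ = 0.508
  ψ₁ = 0.508: g = 0.0142, g' = -0.864 → ψ₁ = 0.524
Converged at ψ₁ = 0.524.
Drum-1 compositions:
  methanol: x = 0.133, y = 0.482
  1-propanol: x = 0.251, y = 0.327
  o-xylene: x = 0.616, y = 0.191
Drum-2 feed = drum-1 liquid: z₂ = (0.1328, 0.2515, 0.6157).
Drum 2:
Iterate (Newton) starting at ψ₂ = 0.48:
  ψ₂ = 0.480: g = 0.1240, g' = -0.668 → ψ₂ = 0.666
  ψ₂ = 0.666: g = 0.0156, g' = -0.521 → ψ₂ = 0.696
Converged at ψ₂ = 0.696.
  methanol: x = 0.025, y = 0.180
  1-propanol: x = 0.121, y = 0.308
  o-xylene: x = 0.853, y = 0.512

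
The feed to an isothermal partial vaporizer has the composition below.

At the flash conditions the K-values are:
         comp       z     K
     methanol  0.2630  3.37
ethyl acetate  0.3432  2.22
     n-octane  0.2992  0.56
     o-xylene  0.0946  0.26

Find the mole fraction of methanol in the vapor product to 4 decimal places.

y_methanol = 0.2903

Newton iteration, ψ⁰ = 0.51:
  ψ = 0.5100: g = 0.25814, g' = -0.7269 → ψ = 0.8651
  ψ = 0.8651: g = 0.00091, g' = -0.8308 → ψ = 0.8662
Converged at ψ = 0.8662.
Compositions from xᵢ = zᵢ/(1+ψ(Kᵢ−1)), yᵢ = Kᵢxᵢ:
  methanol: x = 0.0861, y = 0.2903
  ethyl acetate: x = 0.1669, y = 0.3704
  n-octane: x = 0.4835, y = 0.2707
  o-xylene: x = 0.2635, y = 0.0685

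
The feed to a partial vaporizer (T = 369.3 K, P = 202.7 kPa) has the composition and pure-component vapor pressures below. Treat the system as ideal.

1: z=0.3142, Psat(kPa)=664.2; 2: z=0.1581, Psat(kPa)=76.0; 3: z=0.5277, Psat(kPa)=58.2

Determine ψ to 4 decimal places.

Raoult's law: Kᵢ = Pᵢˢᵃᵗ/P = Pᵢˢᵃᵗ/202.7.
  K_1 = 664.2/202.7 = 3.276764, K_2 = 76.0/202.7 = 0.374938, K_3 = 58.2/202.7 = 0.287124
Iterate (Newton) starting at ψ = 0.5:
  ψ = 0.5000: g = -0.39375, g' = -1.1344 → ψ = 0.1529
  ψ = 0.1529: g = -0.00082, g' = -1.3095 → ψ = 0.1523
Converged at ψ = 0.1523.

ψ = 0.1523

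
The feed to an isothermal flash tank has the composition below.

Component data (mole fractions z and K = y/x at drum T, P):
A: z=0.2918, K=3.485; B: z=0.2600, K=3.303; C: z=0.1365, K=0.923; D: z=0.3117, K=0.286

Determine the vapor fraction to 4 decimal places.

Newton iteration, ψ⁰ = 0.69:
  ψ = 0.6900: g = 0.04862, g' = -1.0685 → ψ = 0.7355
  ψ = 0.7355: g = -0.00111, g' = -1.1210 → ψ = 0.7345
Converged at ψ = 0.7345.

ψ = 0.7345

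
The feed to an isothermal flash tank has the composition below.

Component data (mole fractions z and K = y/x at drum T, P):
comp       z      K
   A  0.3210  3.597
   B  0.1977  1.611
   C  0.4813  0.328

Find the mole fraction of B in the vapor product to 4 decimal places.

y_B = 0.2479

Let β = V/F and solve Σ zᵢ(Kᵢ−1)/(1+β(Kᵢ−1)) = 0.
Feasibility: ΣzᵢKᵢ = 1.6310, Σzᵢ/Kᵢ = 1.6793 — both > 1, two phases present.
Iterate (Newton) starting at β = 0.69:
  β = 0.6900: g = -0.21950, g' = -1.0699 → β = 0.4848
  β = 0.4848: g = -0.01754, g' = -0.9463 → β = 0.4663
Converged at β = 0.4663.
Compositions from xᵢ = zᵢ/(1+β(Kᵢ−1)), yᵢ = Kᵢxᵢ:
  A: x = 0.1452, y = 0.5222
  B: x = 0.1539, y = 0.2479
  C: x = 0.7010, y = 0.2299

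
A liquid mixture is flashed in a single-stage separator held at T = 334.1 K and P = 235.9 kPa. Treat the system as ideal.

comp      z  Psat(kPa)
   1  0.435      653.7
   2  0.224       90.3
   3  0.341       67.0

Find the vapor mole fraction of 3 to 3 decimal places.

Raoult's law: Kᵢ = Pᵢˢᵃᵗ/P = Pᵢˢᵃᵗ/235.9.
  K_1 = 653.7/235.9 = 2.77109, K_2 = 90.3/235.9 = 0.38279, K_3 = 67.0/235.9 = 0.28402
Material balance + equilibrium reduce to Σ zᵢ(Kᵢ−1)/(1+V/F(Kᵢ−1)) = 0.
Feasibility: ΣzᵢKᵢ = 1.388, Σzᵢ/Kᵢ = 1.943 — both > 1, two phases present.
Newton–Raphson from V/F = 0.5:
  V/F = 0.500: g = -0.1717, g' = -0.986 → V/F = 0.326
  V/F = 0.326: g = -0.0031, g' = -0.980 → V/F = 0.323
Converged at V/F = 0.323.
Compositions from xᵢ = zᵢ/(1+V/F(Kᵢ−1)), yᵢ = Kᵢxᵢ:
  1: x = 0.277, y = 0.767
  2: x = 0.280, y = 0.107
  3: x = 0.443, y = 0.126

y_3 = 0.126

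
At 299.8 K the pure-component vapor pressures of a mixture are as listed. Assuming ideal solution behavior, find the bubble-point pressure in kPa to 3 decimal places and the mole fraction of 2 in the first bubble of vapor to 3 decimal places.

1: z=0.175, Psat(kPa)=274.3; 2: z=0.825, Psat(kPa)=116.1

Pbub = 143.785 kPa, y_2 = 0.666

At the bubble point ψ → 0, so ΣzᵢKᵢ = 1 with Kᵢ = Pᵢˢᵃᵗ/P ⇒ P = ΣzᵢPᵢˢᵃᵗ.
P = 0.175·274.3 + 0.825·116.1 = 143.785 kPa
yᵢ = zᵢPᵢˢᵃᵗ/P ⇒ y_2 = 0.825·116.1/143.785 = 0.666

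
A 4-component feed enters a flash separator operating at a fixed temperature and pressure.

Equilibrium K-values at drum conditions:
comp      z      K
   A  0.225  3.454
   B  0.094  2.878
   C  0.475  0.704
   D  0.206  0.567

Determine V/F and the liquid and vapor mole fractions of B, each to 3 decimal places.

V/F = 0.635, x_B = 0.043, y_B = 0.123

Iterate (Newton) starting at V/F = 0.5:
  V/F = 0.500: g = 0.0601, g' = -0.482 → V/F = 0.625
  V/F = 0.625: g = 0.0044, g' = -0.417 → V/F = 0.635
Converged at V/F = 0.635.
Compositions from xᵢ = zᵢ/(1+V/F(Kᵢ−1)), yᵢ = Kᵢxᵢ:
  A: x = 0.088, y = 0.304
  B: x = 0.043, y = 0.123
  C: x = 0.585, y = 0.412
  D: x = 0.284, y = 0.161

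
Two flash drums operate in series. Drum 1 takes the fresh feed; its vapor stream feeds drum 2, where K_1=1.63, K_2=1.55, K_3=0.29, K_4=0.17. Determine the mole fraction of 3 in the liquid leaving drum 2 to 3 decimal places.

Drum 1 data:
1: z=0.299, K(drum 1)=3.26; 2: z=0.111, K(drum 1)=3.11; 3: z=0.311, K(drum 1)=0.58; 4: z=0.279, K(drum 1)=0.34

x_3 (drum 2) = 0.272

Drum 1:
Let ψ₁ = V/F and solve Σ zᵢ(Kᵢ−1)/(1+ψ₁(Kᵢ−1)) = 0.
Feasibility: ΣzᵢKᵢ = 1.595, Σzᵢ/Kᵢ = 1.484 — both > 1, two phases present.
Newton iteration, ψ₁⁰ = 0.5:
  ψ₁ = 0.500: g = -0.0090, g' = -0.812 → ψ₁ = 0.489
Converged at ψ₁ = 0.489.
Drum-1 compositions:
  1: x = 0.142, y = 0.463
  2: x = 0.055, y = 0.170
  3: x = 0.391, y = 0.227
  4: x = 0.412, y = 0.140
Drum-2 feed = drum-1 vapor: z₂ = (0.4630, 0.1699, 0.2270, 0.1401).
Drum 2:
Rachford–Rice: g(ψ₂) = Σ zᵢ(Kᵢ−1)/(1+ψ₂(Kᵢ−1)) = 0.
Check two-phase: ΣzᵢKᵢ = 1.108 > 1 and Σzᵢ/Kᵢ = 2.000 > 1, so g(0) = 0.108 > 0 and g(1) = -1.000 < 0.
Newton iteration, ψ₂⁰ = 0.31:
  ψ₂ = 0.310: g = -0.0393, g' = -0.529 → ψ₂ = 0.236
  ψ₂ = 0.236: g = -0.0014, g' = -0.494 → ψ₂ = 0.233
Converged at ψ₂ = 0.233.
  1: x = 0.404, y = 0.658
  2: x = 0.151, y = 0.233
  3: x = 0.272, y = 0.079
  4: x = 0.174, y = 0.030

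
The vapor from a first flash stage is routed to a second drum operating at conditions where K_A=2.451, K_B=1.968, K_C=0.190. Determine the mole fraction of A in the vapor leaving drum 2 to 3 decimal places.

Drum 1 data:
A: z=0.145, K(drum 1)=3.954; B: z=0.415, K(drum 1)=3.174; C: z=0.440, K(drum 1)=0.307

y_A (drum 2) = 0.242

Drum 1:
Let ψ₁ = V/F and solve Σ zᵢ(Kᵢ−1)/(1+ψ₁(Kᵢ−1)) = 0.
g(0) = ΣzᵢKᵢ − 1 = 1.026 and g(1) = 1 − Σzᵢ/Kᵢ = -0.601, so a root lies in (0, 1).
Newton iteration, ψ₁⁰ = 0.5:
  ψ₁ = 0.500: g = 0.1386, g' = -1.151 → ψ₁ = 0.620
  ψ₁ = 0.620: g = 0.0004, g' = -1.163 → ψ₁ = 0.621
Converged at ψ₁ = 0.621.
Drum-1 compositions:
  A: x = 0.051, y = 0.202
  B: x = 0.177, y = 0.561
  C: x = 0.772, y = 0.237
Drum-2 feed = drum-1 vapor: z₂ = (0.2023, 0.5606, 0.2371).
Drum 2:
Newton–Raphson from ψ₂ = 0.5:
  ψ₂ = 0.500: g = 0.2131, g' = -0.821 → ψ₂ = 0.760
  ψ₂ = 0.760: g = -0.0467, g' = -1.322 → ψ₂ = 0.724
  ψ₂ = 0.724: g = -0.0024, g' = -1.193 → ψ₂ = 0.722
Converged at ψ₂ = 0.722.
  A: x = 0.099, y = 0.242
  B: x = 0.330, y = 0.649
  C: x = 0.571, y = 0.109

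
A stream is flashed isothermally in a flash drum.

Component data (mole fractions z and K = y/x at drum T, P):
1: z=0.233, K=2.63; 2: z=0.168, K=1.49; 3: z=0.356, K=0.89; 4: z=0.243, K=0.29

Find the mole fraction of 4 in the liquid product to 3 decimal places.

Iterate (Newton) starting at V/F = 0.5:
  V/F = 0.500: g = -0.0336, g' = -0.513 → V/F = 0.435
  V/F = 0.435: g = -0.0005, g' = -0.501 → V/F = 0.434
Converged at V/F = 0.434.
Compositions from xᵢ = zᵢ/(1+V/F(Kᵢ−1)), yᵢ = Kᵢxᵢ:
  1: x = 0.137, y = 0.359
  2: x = 0.139, y = 0.206
  3: x = 0.374, y = 0.333
  4: x = 0.351, y = 0.102

x_4 = 0.351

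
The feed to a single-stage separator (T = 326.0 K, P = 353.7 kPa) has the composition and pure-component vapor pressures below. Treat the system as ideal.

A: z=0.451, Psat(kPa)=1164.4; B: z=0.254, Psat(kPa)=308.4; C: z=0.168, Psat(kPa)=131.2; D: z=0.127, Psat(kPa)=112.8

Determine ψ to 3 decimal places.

Raoult's law: Kᵢ = Pᵢˢᵃᵗ/P = Pᵢˢᵃᵗ/353.7.
  K_A = 1164.4/353.7 = 3.29206, K_B = 308.4/353.7 = 0.87193, K_C = 131.2/353.7 = 0.37094, K_D = 112.8/353.7 = 0.31891
Iterate (Newton) starting at ψ = 0.59:
  ψ = 0.590: g = 0.0916, g' = -0.766 → ψ = 0.710
  ψ = 0.710: g = -0.0005, g' = -0.786 → ψ = 0.709
Converged at ψ = 0.709.

ψ = 0.709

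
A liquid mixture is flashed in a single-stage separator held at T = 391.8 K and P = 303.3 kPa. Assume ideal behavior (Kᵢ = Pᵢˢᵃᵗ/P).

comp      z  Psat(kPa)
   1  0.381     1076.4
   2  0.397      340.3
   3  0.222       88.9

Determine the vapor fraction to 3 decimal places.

ψ = 0.803

Raoult's law: Kᵢ = Pᵢˢᵃᵗ/P = Pᵢˢᵃᵗ/303.3.
  K_1 = 1076.4/303.3 = 3.54896, K_2 = 340.3/303.3 = 1.12199, K_3 = 88.9/303.3 = 0.29311
Rachford–Rice: g(ψ) = Σ zᵢ(Kᵢ−1)/(1+ψ(Kᵢ−1)) = 0.
Check two-phase: ΣzᵢKᵢ = 1.863 > 1 and Σzᵢ/Kᵢ = 1.219 > 1, so g(0) = 0.863 > 0 and g(1) = -0.219 < 0.
Newton–Raphson from ψ = 0.46:
  ψ = 0.460: g = 0.2603, g' = -0.773 → ψ = 0.797
  ψ = 0.797: g = 0.0054, g' = -0.856 → ψ = 0.803
Converged at ψ = 0.803.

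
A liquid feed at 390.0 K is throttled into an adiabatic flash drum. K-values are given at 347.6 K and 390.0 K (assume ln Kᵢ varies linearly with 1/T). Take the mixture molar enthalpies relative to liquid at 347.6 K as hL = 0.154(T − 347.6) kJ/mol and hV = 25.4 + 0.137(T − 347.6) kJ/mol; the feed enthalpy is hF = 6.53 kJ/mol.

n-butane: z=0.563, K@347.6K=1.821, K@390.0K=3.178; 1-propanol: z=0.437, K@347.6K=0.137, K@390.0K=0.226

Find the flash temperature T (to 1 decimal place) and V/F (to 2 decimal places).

Adiabatic flash: solve Rachford–Rice at each trial T, then check hF = ψ·hV(T) + (1−ψ)·hL(T).
  T = 347.6 K: K = (1.821, 0.137), RR gives ψ = 0.120, H_out = 3.050 kJ/mol
  T = 390.0 K: K = (3.178, 0.226), RR gives ψ = 0.527, H_out = 19.529 kJ/mol
  T = 368.8 K: K = (2.444, 0.179), RR gives ψ = 0.383, H_out = 12.850 kJ/mol
  T = 358.2 K: K = (2.119, 0.157), RR gives ψ = 0.277, H_out = 8.627 kJ/mol
  T = 352.9 K: K = (1.967, 0.147), RR gives ψ = 0.208, H_out = 6.075 kJ/mol
  T = 355.5 K: K = (2.041, 0.152), RR gives ψ = 0.244, H_out = 7.375 kJ/mol
  T = 354.2 K: K = (2.003, 0.149), RR gives ψ = 0.226, H_out = 6.738 kJ/mol
Linear interpolation between T = 352.9 (H_out = 6.075) and T = 354.2 (H_out = 6.738) on hF = 6.53 gives T ≈ 353.8 K, at which ψ = 0.22.

T = 353.8 K, V/F = 0.22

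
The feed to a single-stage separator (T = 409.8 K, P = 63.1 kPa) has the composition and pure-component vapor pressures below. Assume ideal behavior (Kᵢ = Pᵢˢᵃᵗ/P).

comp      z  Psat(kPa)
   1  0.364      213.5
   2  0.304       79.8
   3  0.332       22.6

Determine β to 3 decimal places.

β = 0.708

Raoult's law: Kᵢ = Pᵢˢᵃᵗ/P = Pᵢˢᵃᵗ/63.1.
  K_1 = 213.5/63.1 = 3.38352, K_2 = 79.8/63.1 = 1.26466, K_3 = 22.6/63.1 = 0.35816
Rachford–Rice: g(β) = Σ zᵢ(Kᵢ−1)/(1+β(Kᵢ−1)) = 0.
g(0) = ΣzᵢKᵢ − 1 = 0.735 and g(1) = 1 − Σzᵢ/Kᵢ = -0.275, so a root lies in (0, 1).
Newton–Raphson from β = 0.51:
  β = 0.510: g = 0.1457, g' = -0.740 → β = 0.707
  β = 0.707: g = 0.0009, g' = -0.760 → β = 0.708
Converged at β = 0.708.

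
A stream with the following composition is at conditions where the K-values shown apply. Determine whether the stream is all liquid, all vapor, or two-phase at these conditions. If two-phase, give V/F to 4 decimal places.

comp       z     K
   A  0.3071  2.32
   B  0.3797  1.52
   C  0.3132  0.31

two-phase, V/F = 0.6119

ΣzᵢKᵢ = 1.3867; Σzᵢ/Kᵢ = 1.3925.
Both exceed 1, so a two-phase solution exists.
Material balance + equilibrium reduce to Σ zᵢ(Kᵢ−1)/(1+ψ(Kᵢ−1)) = 0.
Newton–Raphson from ψ = 0.5:
  ψ = 0.5000: g = 0.07097, g' = -0.6064 → ψ = 0.6170
  ψ = 0.6170: g = -0.00344, g' = -0.6736 → ψ = 0.6119
Converged at ψ = 0.6119.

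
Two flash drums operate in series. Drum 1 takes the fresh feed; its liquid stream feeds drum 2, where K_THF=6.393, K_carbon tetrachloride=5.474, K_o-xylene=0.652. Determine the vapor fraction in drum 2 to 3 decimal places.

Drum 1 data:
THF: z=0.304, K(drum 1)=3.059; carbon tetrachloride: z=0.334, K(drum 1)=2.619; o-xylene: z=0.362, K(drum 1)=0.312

V/F (drum 2) = 0.641

Drum 1:
Material balance + equilibrium reduce to Σ zᵢ(Kᵢ−1)/(1+ψ₁(Kᵢ−1)) = 0.
Check two-phase: ΣzᵢKᵢ = 1.918 > 1 and Σzᵢ/Kᵢ = 1.387 > 1, so g(0) = 0.918 > 0 and g(1) = -0.387 < 0.
Iterate (Newton) starting at ψ₁ = 0.5:
  ψ₁ = 0.500: g = 0.2276, g' = -0.978 → ψ₁ = 0.733
  ψ₁ = 0.733: g = -0.0053, g' = -1.085 → ψ₁ = 0.728
Converged at ψ₁ = 0.728.
Drum-1 compositions:
  THF: x = 0.122, y = 0.372
  carbon tetrachloride: x = 0.153, y = 0.402
  o-xylene: x = 0.725, y = 0.226
Drum-2 feed = drum-1 liquid: z₂ = (0.1217, 0.1533, 0.7250).
Drum 2:
Newton iteration, ψ₂⁰ = 0.5:
  ψ₂ = 0.500: g = 0.0840, g' = -0.681 → ψ₂ = 0.623
  ψ₂ = 0.623: g = 0.0093, g' = -0.543 → ψ₂ = 0.641
Converged at ψ₂ = 0.641.
  THF: x = 0.027, y = 0.175
  carbon tetrachloride: x = 0.040, y = 0.217
  o-xylene: x = 0.933, y = 0.608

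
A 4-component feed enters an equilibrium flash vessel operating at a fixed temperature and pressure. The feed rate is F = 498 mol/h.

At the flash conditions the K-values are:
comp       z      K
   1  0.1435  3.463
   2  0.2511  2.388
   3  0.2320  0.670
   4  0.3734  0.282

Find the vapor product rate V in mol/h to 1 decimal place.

Newton–Raphson from ψ = 0.5:
  ψ = 0.5000: g = -0.14581, g' = -0.8481 → ψ = 0.3281
  ψ = 0.3281: g = -0.00161, g' = -0.8559 → ψ = 0.3262
Converged at ψ = 0.3262.
Then V = ψ·F = 0.3262·498 = 162.4 mol/h and L = F − V = 335.6 mol/h.

V = 162.4 mol/h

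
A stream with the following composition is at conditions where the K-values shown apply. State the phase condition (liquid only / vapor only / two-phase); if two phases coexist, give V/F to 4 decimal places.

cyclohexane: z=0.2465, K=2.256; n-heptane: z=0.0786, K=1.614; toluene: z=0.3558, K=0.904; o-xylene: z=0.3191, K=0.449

ΣzᵢKᵢ = 1.1479; Σzᵢ/Kᵢ = 1.2622.
Both exceed 1, so a two-phase solution exists.
Rachford–Rice: g(ψ) = Σ zᵢ(Kᵢ−1)/(1+ψ(Kᵢ−1)) = 0.
Newton iteration, ψ⁰ = 0.5:
  ψ = 0.5000: g = -0.05146, g' = -0.3523 → ψ = 0.3539
  ψ = 0.3539: g = 0.00021, g' = -0.3594 → ψ = 0.3545
Converged at ψ = 0.3545.

two-phase, V/F = 0.3545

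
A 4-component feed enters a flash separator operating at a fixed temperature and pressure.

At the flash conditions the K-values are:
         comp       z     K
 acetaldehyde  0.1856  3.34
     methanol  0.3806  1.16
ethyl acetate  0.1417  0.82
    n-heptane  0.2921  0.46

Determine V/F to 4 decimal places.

V/F = 0.5322

Material balance + equilibrium reduce to Σ zᵢ(Kᵢ−1)/(1+V/F(Kᵢ−1)) = 0.
Feasibility: ΣzᵢKᵢ = 1.3120, Σzᵢ/Kᵢ = 1.1915 — both > 1, two phases present.
Newton iteration, V/F⁰ = 0.5:
  V/F = 0.5000: g = 0.01242, g' = -0.3896 → V/F = 0.5319
  V/F = 0.5319: g = 0.00011, g' = -0.3832 → V/F = 0.5322
Converged at V/F = 0.5322.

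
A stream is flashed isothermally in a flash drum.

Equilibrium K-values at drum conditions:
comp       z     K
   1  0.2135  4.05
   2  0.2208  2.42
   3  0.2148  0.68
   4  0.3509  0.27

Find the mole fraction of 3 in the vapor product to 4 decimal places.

Material balance + equilibrium reduce to Σ zᵢ(Kᵢ−1)/(1+V/F(Kᵢ−1)) = 0.
Feasibility: ΣzᵢKᵢ = 1.6398, Σzᵢ/Kᵢ = 1.7595 — both > 1, two phases present.
Newton iteration, V/F⁰ = 0.63:
  V/F = 0.6300: g = -0.17199, g' = -1.0323 → V/F = 0.4634
  V/F = 0.4634: g = -0.00888, g' = -0.9603 → V/F = 0.4541
Converged at V/F = 0.4542.
Compositions from xᵢ = zᵢ/(1+V/F(Kᵢ−1)), yᵢ = Kᵢxᵢ:
  1: x = 0.0895, y = 0.3625
  2: x = 0.1342, y = 0.3248
  3: x = 0.2513, y = 0.1709
  4: x = 0.5249, y = 0.1417

y_3 = 0.1709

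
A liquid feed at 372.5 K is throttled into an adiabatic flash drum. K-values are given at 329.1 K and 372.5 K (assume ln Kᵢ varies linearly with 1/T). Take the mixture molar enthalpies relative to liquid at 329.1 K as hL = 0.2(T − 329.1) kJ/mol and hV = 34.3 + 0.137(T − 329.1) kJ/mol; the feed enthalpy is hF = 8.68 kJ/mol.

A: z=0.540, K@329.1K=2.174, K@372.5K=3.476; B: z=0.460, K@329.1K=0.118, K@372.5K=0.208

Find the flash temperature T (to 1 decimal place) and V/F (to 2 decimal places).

Adiabatic flash: solve Rachford–Rice at each trial T, then check hF = ψ·hV(T) + (1−ψ)·hL(T).
  T = 329.1 K: K = (2.174, 0.118), RR gives ψ = 0.220, H_out = 7.560 kJ/mol
  T = 372.5 K: K = (3.476, 0.208), RR gives ψ = 0.496, H_out = 24.338 kJ/mol
  T = 350.8 K: K = (2.789, 0.159), RR gives ψ = 0.385, H_out = 17.030 kJ/mol
  T = 340.0 K: K = (2.474, 0.138), RR gives ψ = 0.314, H_out = 12.743 kJ/mol
  T = 334.6 K: K = (2.323, 0.128), RR gives ψ = 0.271, H_out = 10.315 kJ/mol
  T = 331.9 K: K = (2.249, 0.123), RR gives ψ = 0.247, H_out = 9.004 kJ/mol
  T = 330.5 K: K = (2.211, 0.120), RR gives ψ = 0.234, H_out = 8.294 kJ/mol
Linear interpolation between T = 330.5 (H_out = 8.294) and T = 331.9 (H_out = 9.004) on hF = 8.68 gives T ≈ 331.3 K, at which ψ = 0.24.

T = 331.3 K, V/F = 0.24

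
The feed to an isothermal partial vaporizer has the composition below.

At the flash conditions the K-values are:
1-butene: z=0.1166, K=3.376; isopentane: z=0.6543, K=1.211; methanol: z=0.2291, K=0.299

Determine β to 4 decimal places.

Rachford–Rice: g(β) = Σ zᵢ(Kᵢ−1)/(1+β(Kᵢ−1)) = 0.
Feasibility: ΣzᵢKᵢ = 1.2545, Σzᵢ/Kᵢ = 1.3411 — both > 1, two phases present.
Iterate (Newton) starting at β = 0.5:
  β = 0.5000: g = 0.00424, g' = -0.4282 → β = 0.5099
Converged at β = 0.5099.

β = 0.5099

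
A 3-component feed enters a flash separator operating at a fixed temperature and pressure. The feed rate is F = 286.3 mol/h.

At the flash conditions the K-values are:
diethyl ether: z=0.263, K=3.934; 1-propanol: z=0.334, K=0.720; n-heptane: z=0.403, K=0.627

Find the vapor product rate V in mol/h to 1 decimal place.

V = 154.7 mol/h

Material balance + equilibrium reduce to Σ zᵢ(Kᵢ−1)/(1+ψ(Kᵢ−1)) = 0.
Feasibility: ΣzᵢKᵢ = 1.528, Σzᵢ/Kᵢ = 1.173 — both > 1, two phases present.
Iterate (Newton) starting at ψ = 0.34:
  ψ = 0.340: g = 0.1108, g' = -0.673 → ψ = 0.505
  ψ = 0.505: g = 0.0170, g' = -0.489 → ψ = 0.539
  ψ = 0.539: g = 0.0004, g' = -0.464 → ψ = 0.540
Converged at ψ = 0.540.
Then V = ψ·F = 0.5404·286.3 = 154.7 mol/h and L = F − V = 131.6 mol/h.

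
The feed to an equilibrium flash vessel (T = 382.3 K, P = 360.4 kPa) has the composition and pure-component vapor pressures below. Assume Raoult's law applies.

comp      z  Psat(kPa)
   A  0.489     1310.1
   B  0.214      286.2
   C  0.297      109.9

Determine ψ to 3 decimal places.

ψ = 0.699

Raoult's law: Kᵢ = Pᵢˢᵃᵗ/P = Pᵢˢᵃᵗ/360.4.
  K_A = 1310.1/360.4 = 3.63513, K_B = 286.2/360.4 = 0.79412, K_C = 109.9/360.4 = 0.30494
Let ψ = V/F and solve Σ zᵢ(Kᵢ−1)/(1+ψ(Kᵢ−1)) = 0.
g(0) = ΣzᵢKᵢ − 1 = 1.038 and g(1) = 1 − Σzᵢ/Kᵢ = -0.378, so a root lies in (0, 1).
Newton iteration, ψ⁰ = 0.5:
  ψ = 0.500: g = 0.1905, g' = -0.981 → ψ = 0.694
  ψ = 0.694: g = 0.0050, g' = -0.972 → ψ = 0.699
Converged at ψ = 0.699.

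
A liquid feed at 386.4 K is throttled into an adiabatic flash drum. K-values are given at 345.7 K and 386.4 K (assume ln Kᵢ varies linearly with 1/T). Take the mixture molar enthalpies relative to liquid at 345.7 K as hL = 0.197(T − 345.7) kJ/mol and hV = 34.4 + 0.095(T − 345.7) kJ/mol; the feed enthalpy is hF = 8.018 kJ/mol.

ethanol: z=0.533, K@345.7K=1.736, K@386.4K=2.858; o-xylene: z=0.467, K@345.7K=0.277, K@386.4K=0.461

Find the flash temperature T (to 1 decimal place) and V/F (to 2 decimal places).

T = 350.5 K, V/F = 0.21

Adiabatic flash: solve Rachford–Rice at each trial T, then check hF = ψ·hV(T) + (1−ψ)·hL(T).
  T = 345.7 K: K = (1.736, 0.277), RR gives ψ = 0.103, H_out = 3.533 kJ/mol
  T = 386.4 K: K = (2.858, 0.461), RR gives ψ = 0.738, H_out = 30.327 kJ/mol
  T = 366.0 K: K = (2.257, 0.362), RR gives ψ = 0.464, H_out = 19.007 kJ/mol
  T = 355.9 K: K = (1.988, 0.318), RR gives ψ = 0.309, H_out = 12.323 kJ/mol
  T = 350.8 K: K = (1.860, 0.297), RR gives ψ = 0.215, H_out = 8.293 kJ/mol
  T = 348.2 K: K = (1.796, 0.287), RR gives ψ = 0.161, H_out = 5.978 kJ/mol
  T = 349.5 K: K = (1.828, 0.292), RR gives ψ = 0.189, H_out = 7.161 kJ/mol
Linear interpolation between T = 349.5 (H_out = 7.161) and T = 350.8 (H_out = 8.293) on hF = 8.018 gives T ≈ 350.5 K, at which ψ = 0.21.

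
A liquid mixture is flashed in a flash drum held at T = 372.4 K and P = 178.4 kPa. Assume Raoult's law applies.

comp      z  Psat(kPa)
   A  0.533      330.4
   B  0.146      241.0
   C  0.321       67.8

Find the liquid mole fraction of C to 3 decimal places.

Raoult's law: Kᵢ = Pᵢˢᵃᵗ/P = Pᵢˢᵃᵗ/178.4.
  K_A = 330.4/178.4 = 1.85202, K_B = 241.0/178.4 = 1.35090, K_C = 67.8/178.4 = 0.38004
Material balance + equilibrium reduce to Σ zᵢ(Kᵢ−1)/(1+ψ(Kᵢ−1)) = 0.
Check two-phase: ΣzᵢKᵢ = 1.306 > 1 and Σzᵢ/Kᵢ = 1.241 > 1, so g(0) = 0.306 > 0 and g(1) = -0.241 < 0.
Newton iteration, ψ⁰ = 0.5:
  ψ = 0.500: g = 0.0736, g' = -0.462 → ψ = 0.659
  ψ = 0.659: g = -0.0042, g' = -0.523 → ψ = 0.651
Converged at ψ = 0.651.
Compositions from xᵢ = zᵢ/(1+ψ(Kᵢ−1)), yᵢ = Kᵢxᵢ:
  A: x = 0.343, y = 0.635
  B: x = 0.119, y = 0.161
  C: x = 0.538, y = 0.205

x_C = 0.538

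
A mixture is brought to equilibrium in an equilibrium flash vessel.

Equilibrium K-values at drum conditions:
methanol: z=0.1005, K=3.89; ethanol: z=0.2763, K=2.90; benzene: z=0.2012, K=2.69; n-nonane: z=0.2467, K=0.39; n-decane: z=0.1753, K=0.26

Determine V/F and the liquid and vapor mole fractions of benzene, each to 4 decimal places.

Rachford–Rice: g(V/F) = Σ zᵢ(Kᵢ−1)/(1+V/F(Kᵢ−1)) = 0.
Feasibility: ΣzᵢKᵢ = 1.8752, Σzᵢ/Kᵢ = 1.5027 — both > 1, two phases present.
Iterate (Newton) starting at V/F = 0.5:
  V/F = 0.5000: g = 0.14987, g' = -1.0034 → V/F = 0.6494
  V/F = 0.6494: g = -0.00081, g' = -1.0394 → V/F = 0.6486
Converged at V/F = 0.6486.
Compositions from xᵢ = zᵢ/(1+V/F(Kᵢ−1)), yᵢ = Kᵢxᵢ:
  methanol: x = 0.0350, y = 0.1360
  ethanol: x = 0.1238, y = 0.3589
  benzene: x = 0.0960, y = 0.2582
  n-nonane: x = 0.4082, y = 0.1592
  n-decane: x = 0.3371, y = 0.0876

V/F = 0.6486, x_benzene = 0.0960, y_benzene = 0.2582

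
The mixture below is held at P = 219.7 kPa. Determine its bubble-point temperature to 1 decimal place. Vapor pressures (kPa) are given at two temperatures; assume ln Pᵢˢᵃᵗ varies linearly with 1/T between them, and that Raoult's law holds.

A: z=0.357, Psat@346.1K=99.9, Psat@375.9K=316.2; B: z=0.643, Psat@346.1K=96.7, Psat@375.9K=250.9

T = 369.1 K

Bubble-point temperature: ΣzᵢPᵢˢᵃᵗ(T) = P. Interpolate ln Pᵢˢᵃᵗ = aᵢ + bᵢ/T.
  T = 346.1 K: ΣzᵢPᵢˢᵃᵗ = 97.84 kPa
  T = 375.9 K: ΣzᵢPᵢˢᵃᵗ = 274.21 kPa
  T = 361.0 K: ΣzᵢPᵢˢᵃᵗ = 167.12 kPa
  T = 368.4 K: ΣzᵢPᵢˢᵃᵗ = 214.73 kPa
  T = 372.1 K: ΣzᵢPᵢˢᵃᵗ = 242.54 kPa
  T = 370.2 K: ΣzᵢPᵢˢᵃᵗ = 227.90 kPa
Interpolating between 368.4 K and 370.2 K gives T ≈ 369.1 K.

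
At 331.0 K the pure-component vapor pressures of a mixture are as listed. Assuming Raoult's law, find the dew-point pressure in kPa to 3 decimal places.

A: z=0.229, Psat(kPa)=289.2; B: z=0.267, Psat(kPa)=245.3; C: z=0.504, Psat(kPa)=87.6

At the dew point ψ → 1, so Σzᵢ/Kᵢ = 1 with Kᵢ = Pᵢˢᵃᵗ/P ⇒ 1/P = Σzᵢ/Pᵢˢᵃᵗ.
1/P = 0.229/289.2 + 0.267/245.3 + 0.504/87.6 = 0.007634 ⇒ P = 130.998 kPa

Pdew = 130.998 kPa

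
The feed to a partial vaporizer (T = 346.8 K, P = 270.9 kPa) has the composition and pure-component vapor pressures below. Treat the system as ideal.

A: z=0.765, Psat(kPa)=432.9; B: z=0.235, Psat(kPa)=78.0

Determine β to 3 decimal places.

Raoult's law: Kᵢ = Pᵢˢᵃᵗ/P = Pᵢˢᵃᵗ/270.9.
  K_A = 432.9/270.9 = 1.59801, K_B = 78.0/270.9 = 0.28793
Let β = V/F and solve Σ zᵢ(Kᵢ−1)/(1+β(Kᵢ−1)) = 0.
Check two-phase: ΣzᵢKᵢ = 1.290 > 1 and Σzᵢ/Kᵢ = 1.295 > 1, so g(0) = 0.290 > 0 and g(1) = -0.295 < 0.
Iterate (Newton) starting at β = 0.5:
  β = 0.500: g = 0.0923, g' = -0.449 → β = 0.705
  β = 0.705: g = -0.0145, g' = -0.616 → β = 0.682
  β = 0.682: g = -0.0003, g' = -0.588 → β = 0.681
Converged at β = 0.681.

β = 0.681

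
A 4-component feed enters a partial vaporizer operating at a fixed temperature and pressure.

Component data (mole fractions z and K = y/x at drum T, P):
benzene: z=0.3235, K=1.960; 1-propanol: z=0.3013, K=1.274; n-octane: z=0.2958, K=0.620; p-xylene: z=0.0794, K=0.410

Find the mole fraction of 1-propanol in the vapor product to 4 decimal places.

y_1-propanol = 0.3165

Let ψ = V/F and solve Σ zᵢ(Kᵢ−1)/(1+ψ(Kᵢ−1)) = 0.
Feasibility: ΣzᵢKᵢ = 1.2339, Σzᵢ/Kᵢ = 1.0723 — both > 1, two phases present.
Iterate (Newton) starting at ψ = 0.5:
  ψ = 0.5000: g = 0.07723, g' = -0.2743 → ψ = 0.7815
  ψ = 0.7815: g = -0.00138, g' = -0.2943 → ψ = 0.7768
Converged at ψ = 0.7768.
Compositions from xᵢ = zᵢ/(1+ψ(Kᵢ−1)), yᵢ = Kᵢxᵢ:
  benzene: x = 0.1853, y = 0.3632
  1-propanol: x = 0.2484, y = 0.3165
  n-octane: x = 0.4197, y = 0.2602
  p-xylene: x = 0.1466, y = 0.0601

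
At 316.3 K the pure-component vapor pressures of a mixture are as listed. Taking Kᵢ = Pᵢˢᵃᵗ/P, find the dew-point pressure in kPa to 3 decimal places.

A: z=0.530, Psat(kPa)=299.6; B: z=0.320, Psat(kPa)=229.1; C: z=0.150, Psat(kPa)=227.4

Pdew = 261.409 kPa

At the dew point ψ → 1, so Σzᵢ/Kᵢ = 1 with Kᵢ = Pᵢˢᵃᵗ/P ⇒ 1/P = Σzᵢ/Pᵢˢᵃᵗ.
1/P = 0.530/299.6 + 0.320/229.1 + 0.150/227.4 = 0.003825 ⇒ P = 261.409 kPa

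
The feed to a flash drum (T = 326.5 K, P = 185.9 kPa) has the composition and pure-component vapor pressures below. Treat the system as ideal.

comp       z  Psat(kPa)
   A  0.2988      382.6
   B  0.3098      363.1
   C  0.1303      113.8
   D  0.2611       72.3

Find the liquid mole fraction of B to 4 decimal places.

Raoult's law: Kᵢ = Pᵢˢᵃᵗ/P = Pᵢˢᵃᵗ/185.9.
  K_A = 382.6/185.9 = 2.058096, K_B = 363.1/185.9 = 1.953201, K_C = 113.8/185.9 = 0.612157, K_D = 72.3/185.9 = 0.388919
Material balance + equilibrium reduce to Σ zᵢ(Kᵢ−1)/(1+ψ(Kᵢ−1)) = 0.
Feasibility: ΣzᵢKᵢ = 1.4014, Σzᵢ/Kᵢ = 1.1880 — both > 1, two phases present.
Newton–Raphson from ψ = 0.5:
  ψ = 0.5000: g = 0.11431, g' = -0.5045 → ψ = 0.7266
  ψ = 0.7266: g = -0.00412, g' = -0.5586 → ψ = 0.7192
Converged at ψ = 0.7192.
Compositions from xᵢ = zᵢ/(1+ψ(Kᵢ−1)), yᵢ = Kᵢxᵢ:
  A: x = 0.1697, y = 0.3492
  B: x = 0.1838, y = 0.3590
  C: x = 0.1807, y = 0.1106
  D: x = 0.4658, y = 0.1812

x_B = 0.1838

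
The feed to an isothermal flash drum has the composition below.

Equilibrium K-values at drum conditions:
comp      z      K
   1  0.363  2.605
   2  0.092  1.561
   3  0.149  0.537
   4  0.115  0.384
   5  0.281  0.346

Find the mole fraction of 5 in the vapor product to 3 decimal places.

Newton iteration, β⁰ = 0.5:
  β = 0.500: g = -0.1017, g' = -0.716 → β = 0.358
  β = 0.358: g = -0.0005, g' = -0.720 → β = 0.357
Converged at β = 0.357.
Compositions from xᵢ = zᵢ/(1+β(Kᵢ−1)), yᵢ = Kᵢxᵢ:
  1: x = 0.231, y = 0.601
  2: x = 0.077, y = 0.120
  3: x = 0.179, y = 0.096
  4: x = 0.147, y = 0.057
  5: x = 0.367, y = 0.127

y_5 = 0.127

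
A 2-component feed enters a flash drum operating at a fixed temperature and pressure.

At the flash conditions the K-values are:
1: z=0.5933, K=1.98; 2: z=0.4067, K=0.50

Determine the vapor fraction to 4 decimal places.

Material balance + equilibrium reduce to Σ zᵢ(Kᵢ−1)/(1+ψ(Kᵢ−1)) = 0.
Check two-phase: ΣzᵢKᵢ = 1.3781 > 1 and Σzᵢ/Kᵢ = 1.1130 > 1, so g(0) = 0.3781 > 0 and g(1) = -0.1130 < 0.
Binary case is linear: z₁(K₁−1)(1+ψ(K₂−1)) + z₂(K₂−1)(1+ψ(K₁−1)) = 0
⇒ ψ = [z₁(K₁−1)+z₂(K₂−1)] / [−(K₁−1)(K₂−1)] = 0.37808/0.49000 = 0.7716

ψ = 0.7716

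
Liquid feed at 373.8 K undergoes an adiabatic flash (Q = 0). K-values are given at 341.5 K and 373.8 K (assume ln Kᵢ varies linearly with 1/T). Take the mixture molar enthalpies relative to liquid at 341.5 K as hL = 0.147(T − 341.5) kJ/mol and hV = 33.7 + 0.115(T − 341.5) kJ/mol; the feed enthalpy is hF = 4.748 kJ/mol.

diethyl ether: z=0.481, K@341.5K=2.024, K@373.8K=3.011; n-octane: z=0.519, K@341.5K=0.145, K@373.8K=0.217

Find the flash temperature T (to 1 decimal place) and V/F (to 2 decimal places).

T = 346.3 K, V/F = 0.12

Adiabatic flash: solve Rachford–Rice at each trial T, then check hF = ψ·hV(T) + (1−ψ)·hL(T).
  T = 341.5 K: K = (2.024, 0.145), RR gives ψ = 0.056, H_out = 1.878 kJ/mol
  T = 373.8 K: K = (3.011, 0.217), RR gives ψ = 0.356, H_out = 16.385 kJ/mol
  T = 357.6 K: K = (2.489, 0.179), RR gives ψ = 0.237, H_out = 10.242 kJ/mol
  T = 349.6 K: K = (2.251, 0.162), RR gives ψ = 0.159, H_out = 6.507 kJ/mol
  T = 345.6 K: K = (2.137, 0.153), RR gives ψ = 0.112, H_out = 4.355 kJ/mol
  T = 347.6 K: K = (2.194, 0.157), RR gives ψ = 0.136, H_out = 5.459 kJ/mol
Linear interpolation between T = 345.6 (H_out = 4.355) and T = 347.6 (H_out = 5.459) on hF = 4.748 gives T ≈ 346.3 K, at which ψ = 0.12.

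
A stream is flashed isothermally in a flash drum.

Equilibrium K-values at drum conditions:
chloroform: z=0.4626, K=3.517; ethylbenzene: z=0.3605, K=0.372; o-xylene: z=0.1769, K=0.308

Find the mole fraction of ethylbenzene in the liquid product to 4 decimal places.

Let β = V/F and solve Σ zᵢ(Kᵢ−1)/(1+β(Kᵢ−1)) = 0.
Check two-phase: ΣzᵢKᵢ = 1.8156 > 1 and Σzᵢ/Kᵢ = 1.6750 > 1, so g(0) = 0.8156 > 0 and g(1) = -0.6750 < 0.
Iterate (Newton) starting at β = 0.49:
  β = 0.4900: g = 0.00911, g' = -1.0782 → β = 0.4985
Converged at β = 0.4985.
Compositions from xᵢ = zᵢ/(1+β(Kᵢ−1)), yᵢ = Kᵢxᵢ:
  chloroform: x = 0.2052, y = 0.7216
  ethylbenzene: x = 0.5248, y = 0.1952
  o-xylene: x = 0.2701, y = 0.0832

x_ethylbenzene = 0.5248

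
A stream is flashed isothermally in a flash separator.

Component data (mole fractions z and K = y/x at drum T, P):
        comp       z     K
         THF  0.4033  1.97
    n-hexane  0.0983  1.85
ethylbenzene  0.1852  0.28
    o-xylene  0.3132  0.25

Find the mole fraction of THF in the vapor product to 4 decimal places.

y_THF = 0.6923

Let β = V/F and solve Σ zᵢ(Kᵢ−1)/(1+β(Kᵢ−1)) = 0.
g(0) = ΣzᵢKᵢ − 1 = 0.1065 and g(1) = 1 − Σzᵢ/Kᵢ = -1.1721, so a root lies in (0, 1).
Iterate (Newton) starting at β = 0.5:
  β = 0.5000: g = -0.26212, g' = -0.8925 → β = 0.2063
  β = 0.2063: g = -0.03744, g' = -0.6939 → β = 0.1523
  β = 0.1523: g = -0.00016, g' = -0.6894 → β = 0.1521
Converged at β = 0.1521.
Compositions from xᵢ = zᵢ/(1+β(Kᵢ−1)), yᵢ = Kᵢxᵢ:
  THF: x = 0.3514, y = 0.6923
  n-hexane: x = 0.0870, y = 0.1610
  ethylbenzene: x = 0.2080, y = 0.0582
  o-xylene: x = 0.3535, y = 0.0884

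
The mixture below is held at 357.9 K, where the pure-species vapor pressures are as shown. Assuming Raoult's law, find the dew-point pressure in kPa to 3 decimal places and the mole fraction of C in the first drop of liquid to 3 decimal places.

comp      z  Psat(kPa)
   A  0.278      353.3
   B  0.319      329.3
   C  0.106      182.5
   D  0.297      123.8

At the dew point ψ → 1, so Σzᵢ/Kᵢ = 1 with Kᵢ = Pᵢˢᵃᵗ/P ⇒ 1/P = Σzᵢ/Pᵢˢᵃᵗ.
1/P = 0.278/353.3 + 0.319/329.3 + 0.106/182.5 + 0.297/123.8 = 0.004735 ⇒ P = 211.174 kPa
xᵢ = zᵢP/Pᵢˢᵃᵗ ⇒ x_C = 0.106·211.174/182.5 = 0.123

Pdew = 211.174 kPa, x_C = 0.123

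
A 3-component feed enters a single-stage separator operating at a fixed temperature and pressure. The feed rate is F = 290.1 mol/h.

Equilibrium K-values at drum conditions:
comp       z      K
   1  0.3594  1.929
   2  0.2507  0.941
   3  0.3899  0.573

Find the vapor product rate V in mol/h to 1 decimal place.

Newton–Raphson from β = 0.5:
  β = 0.5000: g = 0.00106, g' = -0.2605 → β = 0.5041
Converged at β = 0.5041.
Then V = β·F = 0.5041·290.1 = 146.2 mol/h and L = F − V = 143.9 mol/h.

V = 146.2 mol/h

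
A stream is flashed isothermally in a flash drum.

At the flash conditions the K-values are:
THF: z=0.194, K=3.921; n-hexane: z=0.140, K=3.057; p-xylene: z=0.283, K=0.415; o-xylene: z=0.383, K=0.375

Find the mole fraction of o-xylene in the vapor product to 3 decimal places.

y_o-xylene = 0.175

Material balance + equilibrium reduce to Σ zᵢ(Kᵢ−1)/(1+V/F(Kᵢ−1)) = 0.
Check two-phase: ΣzᵢKᵢ = 1.450 > 1 and Σzᵢ/Kᵢ = 1.799 > 1, so g(0) = 0.450 > 0 and g(1) = -0.799 < 0.
Newton iteration, V/F⁰ = 0.5:
  V/F = 0.500: g = -0.2099, g' = -0.927 → V/F = 0.274
  V/F = 0.274: g = 0.0133, g' = -1.109 → V/F = 0.286
Converged at V/F = 0.286.
Compositions from xᵢ = zᵢ/(1+V/F(Kᵢ−1)), yᵢ = Kᵢxᵢ:
  THF: x = 0.106, y = 0.415
  n-hexane: x = 0.088, y = 0.270
  p-xylene: x = 0.340, y = 0.141
  o-xylene: x = 0.466, y = 0.175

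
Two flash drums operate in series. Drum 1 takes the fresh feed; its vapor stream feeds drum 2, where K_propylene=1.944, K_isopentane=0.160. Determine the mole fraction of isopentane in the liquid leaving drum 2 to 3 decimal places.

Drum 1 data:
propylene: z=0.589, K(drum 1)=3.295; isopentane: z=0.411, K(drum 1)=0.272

Drum 1:
Rachford–Rice: g(ψ₁) = Σ zᵢ(Kᵢ−1)/(1+ψ₁(Kᵢ−1)) = 0.
g(0) = ΣzᵢKᵢ − 1 = 1.053 and g(1) = 1 − Σzᵢ/Kᵢ = -0.690, so a root lies in (0, 1).
Newton–Raphson from ψ₁ = 0.5:
  ψ₁ = 0.500: g = 0.1590, g' = -1.211 → ψ₁ = 0.631
  ψ₁ = 0.631: g = -0.0016, g' = -1.263 → ψ₁ = 0.630
Converged at ψ₁ = 0.630.
Drum-1 compositions:
  propylene: x = 0.241, y = 0.794
  isopentane: x = 0.759, y = 0.206
Drum-2 feed = drum-1 vapor: z₂ = (0.7935, 0.2065).
Drum 2:
Binary case is linear: z₁(K₁−1)(1+ψ₂(K₂−1)) + z₂(K₂−1)(1+ψ₂(K₁−1)) = 0
⇒ ψ₂ = [z₁(K₁−1)+z₂(K₂−1)] / [−(K₁−1)(K₂−1)] = 0.5756/0.7930 = 0.726
  propylene: x = 0.471, y = 0.915
  isopentane: x = 0.529, y = 0.085

x_isopentane (drum 2) = 0.529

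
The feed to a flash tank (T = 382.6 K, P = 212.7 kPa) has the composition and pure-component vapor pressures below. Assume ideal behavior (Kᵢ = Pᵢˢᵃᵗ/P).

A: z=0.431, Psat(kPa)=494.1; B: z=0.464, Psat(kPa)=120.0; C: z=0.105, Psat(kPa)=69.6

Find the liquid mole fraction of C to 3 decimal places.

Raoult's law: Kᵢ = Pᵢˢᵃᵗ/P = Pᵢˢᵃᵗ/212.7.
  K_A = 494.1/212.7 = 2.32299, K_B = 120.0/212.7 = 0.56417, K_C = 69.6/212.7 = 0.32722
Rachford–Rice: g(ψ) = Σ zᵢ(Kᵢ−1)/(1+ψ(Kᵢ−1)) = 0.
Check two-phase: ΣzᵢKᵢ = 1.297 > 1 and Σzᵢ/Kᵢ = 1.329 > 1, so g(0) = 0.297 > 0 and g(1) = -0.329 < 0.
Iterate (Newton) starting at ψ = 0.5:
  ψ = 0.500: g = -0.0218, g' = -0.525 → ψ = 0.458
  ψ = 0.458: g = 0.0001, g' = -0.529 → ψ = 0.459
Converged at ψ = 0.459.
Compositions from xᵢ = zᵢ/(1+ψ(Kᵢ−1)), yᵢ = Kᵢxᵢ:
  A: x = 0.268, y = 0.623
  B: x = 0.580, y = 0.327
  C: x = 0.152, y = 0.050

x_C = 0.152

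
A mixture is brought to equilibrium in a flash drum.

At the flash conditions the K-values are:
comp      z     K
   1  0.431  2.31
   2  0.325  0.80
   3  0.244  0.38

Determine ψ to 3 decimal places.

Material balance + equilibrium reduce to Σ zᵢ(Kᵢ−1)/(1+ψ(Kᵢ−1)) = 0.
g(0) = ΣzᵢKᵢ − 1 = 0.348 and g(1) = 1 − Σzᵢ/Kᵢ = -0.235, so a root lies in (0, 1).
Newton–Raphson from ψ = 0.49:
  ψ = 0.490: g = 0.0545, g' = -0.484 → ψ = 0.603
Converged at ψ = 0.603.

ψ = 0.603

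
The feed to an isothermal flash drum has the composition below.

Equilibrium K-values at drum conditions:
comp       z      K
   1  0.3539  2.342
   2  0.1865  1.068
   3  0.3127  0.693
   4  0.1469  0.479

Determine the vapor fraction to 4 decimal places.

ψ = 0.7450

Rachford–Rice: g(ψ) = Σ zᵢ(Kᵢ−1)/(1+ψ(Kᵢ−1)) = 0.
Check two-phase: ΣzᵢKᵢ = 1.3151 > 1 and Σzᵢ/Kᵢ = 1.0836 > 1, so g(0) = 0.3151 > 0 and g(1) = -0.0836 < 0.
Iterate (Newton) starting at ψ = 0.49:
  ψ = 0.4900: g = 0.08303, g' = -0.3455 → ψ = 0.7303
  ψ = 0.7303: g = 0.00466, g' = -0.3162 → ψ = 0.7450
Converged at ψ = 0.7450.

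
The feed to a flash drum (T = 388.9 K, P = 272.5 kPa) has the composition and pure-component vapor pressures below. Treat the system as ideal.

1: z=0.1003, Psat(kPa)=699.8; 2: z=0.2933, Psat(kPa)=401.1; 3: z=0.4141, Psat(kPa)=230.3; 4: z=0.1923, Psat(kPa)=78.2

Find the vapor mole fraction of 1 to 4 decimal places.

Raoult's law: Kᵢ = Pᵢˢᵃᵗ/P = Pᵢˢᵃᵗ/272.5.
  K_1 = 699.8/272.5 = 2.568073, K_2 = 401.1/272.5 = 1.471927, K_3 = 230.3/272.5 = 0.845138, K_4 = 78.2/272.5 = 0.286972
Let ψ = V/F and solve Σ zᵢ(Kᵢ−1)/(1+ψ(Kᵢ−1)) = 0.
g(0) = ΣzᵢKᵢ − 1 = 0.0945 and g(1) = 1 − Σzᵢ/Kᵢ = -0.3984, so a root lies in (0, 1).
Newton–Raphson from ψ = 0.5:
  ψ = 0.5000: g = -0.08244, g' = -0.3680 → ψ = 0.2760
  ψ = 0.2760: g = -0.00546, g' = -0.3337 → ψ = 0.2596
Converged at ψ = 0.2596.
Compositions from xᵢ = zᵢ/(1+ψ(Kᵢ−1)), yᵢ = Kᵢxᵢ:
  1: x = 0.0713, y = 0.1831
  2: x = 0.2613, y = 0.3846
  3: x = 0.4314, y = 0.3646
  4: x = 0.2360, y = 0.0677

y_1 = 0.1831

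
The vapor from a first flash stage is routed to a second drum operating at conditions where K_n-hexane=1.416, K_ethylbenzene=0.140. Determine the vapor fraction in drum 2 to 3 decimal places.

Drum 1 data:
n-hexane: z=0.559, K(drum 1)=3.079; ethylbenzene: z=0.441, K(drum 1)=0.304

Drum 1:
Let ψ₁ = V/F and solve Σ zᵢ(Kᵢ−1)/(1+ψ₁(Kᵢ−1)) = 0.
Feasibility: ΣzᵢKᵢ = 1.855, Σzᵢ/Kᵢ = 1.632 — both > 1, two phases present.
Binary case is linear: z₁(K₁−1)(1+ψ₁(K₂−1)) + z₂(K₂−1)(1+ψ₁(K₁−1)) = 0
⇒ ψ₁ = [z₁(K₁−1)+z₂(K₂−1)] / [−(K₁−1)(K₂−1)] = 0.8552/1.4470 = 0.591
Drum-1 compositions:
  n-hexane: x = 0.251, y = 0.772
  ethylbenzene: x = 0.749, y = 0.228
Drum-2 feed = drum-1 vapor: z₂ = (0.7722, 0.2278).
Drum 2:
Rachford–Rice: g(ψ₂) = Σ zᵢ(Kᵢ−1)/(1+ψ₂(Kᵢ−1)) = 0.
Feasibility: ΣzᵢKᵢ = 1.125, Σzᵢ/Kᵢ = 2.172 — both > 1, two phases present.
Binary case is linear: z₁(K₁−1)(1+ψ₂(K₂−1)) + z₂(K₂−1)(1+ψ₂(K₁−1)) = 0
⇒ ψ₂ = [z₁(K₁−1)+z₂(K₂−1)] / [−(K₁−1)(K₂−1)] = 0.1254/0.3578 = 0.350
  n-hexane: x = 0.674, y = 0.954
  ethylbenzene: x = 0.326, y = 0.046

V/F (drum 2) = 0.350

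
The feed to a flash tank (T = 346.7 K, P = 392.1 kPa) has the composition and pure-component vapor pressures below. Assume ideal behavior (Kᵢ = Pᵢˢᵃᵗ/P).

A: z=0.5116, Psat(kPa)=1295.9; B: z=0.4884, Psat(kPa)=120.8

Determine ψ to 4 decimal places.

ψ = 0.5275

Raoult's law: Kᵢ = Pᵢˢᵃᵗ/P = Pᵢˢᵃᵗ/392.1.
  K_A = 1295.9/392.1 = 3.305024, K_B = 120.8/392.1 = 0.308085
Let ψ = V/F and solve Σ zᵢ(Kᵢ−1)/(1+ψ(Kᵢ−1)) = 0.
Check two-phase: ΣzᵢKᵢ = 1.8413 > 1 and Σzᵢ/Kᵢ = 1.7401 > 1, so g(0) = 0.8413 > 0 and g(1) = -0.7401 < 0.
Binary case is linear: z₁(K₁−1)(1+ψ(K₂−1)) + z₂(K₂−1)(1+ψ(K₁−1)) = 0
⇒ ψ = [z₁(K₁−1)+z₂(K₂−1)] / [−(K₁−1)(K₂−1)] = 0.84132/1.59488 = 0.5275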